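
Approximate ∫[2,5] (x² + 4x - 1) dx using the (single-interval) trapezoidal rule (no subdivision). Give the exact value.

82.5

T = (b−a)/2 · [f(2) + f(5)] = 1.5·[11 + 44] = 82.5.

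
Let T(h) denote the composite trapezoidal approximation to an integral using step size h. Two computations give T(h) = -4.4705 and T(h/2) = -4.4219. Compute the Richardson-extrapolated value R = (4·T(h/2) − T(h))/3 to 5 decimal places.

-4.40570

R = (4·T(h/2) − T(h)) / 3 = (4·(-4.4219) − (-4.4705))/3 = (-13.2171)/3 = -4.40570.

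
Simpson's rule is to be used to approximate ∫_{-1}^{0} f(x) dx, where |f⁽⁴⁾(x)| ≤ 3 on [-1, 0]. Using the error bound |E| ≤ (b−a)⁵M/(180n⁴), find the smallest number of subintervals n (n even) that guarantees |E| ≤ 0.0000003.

Need 3/(180n⁴) ≤ 0.0000003.
n⁴ ≥ 3/(180·0.0000003) = 55555.6 ⇒ n ≥ 15.3526, so the smallest even n is 16. (n must be even for Simpson's rule.)

16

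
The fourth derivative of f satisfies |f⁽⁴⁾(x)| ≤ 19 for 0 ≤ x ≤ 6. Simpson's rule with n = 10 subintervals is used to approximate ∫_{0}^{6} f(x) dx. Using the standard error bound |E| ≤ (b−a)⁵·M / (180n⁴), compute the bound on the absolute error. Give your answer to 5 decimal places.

0.08208

|E| ≤ (6)⁵·19 / (180·10⁴) = 147744/1800000 = 0.08208.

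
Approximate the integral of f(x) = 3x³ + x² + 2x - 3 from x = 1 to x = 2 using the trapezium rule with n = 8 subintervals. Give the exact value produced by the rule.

13.62109375

h = (2 − 1)/8 = 0.125.
Nodes x₀,…,x₈ = 1, 1.125, 1.25, 1.375, 1.5, 1.625, 1.75, 1.875, 2.
f(x) = 3x³ + x² + 2x - 3: f₀=3, f₁=4.787109375, f₂=6.921875, f₃=9.439453125, f₄=12.375, f₅=15.763671875, f₆=19.640625, f₇=24.041015625, f₈=29.
(h/2)·[f₀ + 2f₁ + 2f₂ + 2f₃ + 2f₄ + 2f₅ + 2f₆ + 2f₇ + f₈] = 0.0625·(217.9375) = 13.62109375.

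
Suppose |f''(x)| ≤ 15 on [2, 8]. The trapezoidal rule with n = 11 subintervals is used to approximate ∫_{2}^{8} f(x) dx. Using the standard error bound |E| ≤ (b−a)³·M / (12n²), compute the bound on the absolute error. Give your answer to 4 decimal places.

|E| ≤ (6)³·15 / (12·11²) = 3240/1452 = 2.2314.

2.2314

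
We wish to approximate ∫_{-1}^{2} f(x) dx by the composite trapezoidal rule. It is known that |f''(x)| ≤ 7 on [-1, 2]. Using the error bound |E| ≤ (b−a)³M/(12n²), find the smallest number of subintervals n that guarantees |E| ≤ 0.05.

Need 189/(12n²) ≤ 0.05.
n² ≥ 189/(12·0.05) = 315 ⇒ n ≥ 17.7482, so the smallest n is 18.

18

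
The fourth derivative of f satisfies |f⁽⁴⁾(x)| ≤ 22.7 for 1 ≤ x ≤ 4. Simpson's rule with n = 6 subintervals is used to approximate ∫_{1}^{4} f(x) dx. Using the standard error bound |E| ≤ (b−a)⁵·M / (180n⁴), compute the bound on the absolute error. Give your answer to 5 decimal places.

|E| ≤ (3)⁵·22.7 / (180·6⁴) = 5516.1/233280 = 0.02365.

0.02365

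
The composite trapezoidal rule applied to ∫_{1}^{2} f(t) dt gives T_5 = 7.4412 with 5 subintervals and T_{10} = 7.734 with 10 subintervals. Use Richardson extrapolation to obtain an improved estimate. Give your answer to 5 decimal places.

R = (4·T_{10} − T_5) / 3 = (4·7.734 − 7.4412)/3 = (23.4948)/3 = 7.83160.

7.83160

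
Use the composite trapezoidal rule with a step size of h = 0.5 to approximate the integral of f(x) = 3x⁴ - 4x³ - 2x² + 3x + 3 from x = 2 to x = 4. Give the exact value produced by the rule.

352.6875

h = (4 − 2)/4 = 0.5.
Nodes x₀,…,x₄ = 2, 2.5, 3, 3.5, 4.
f(x) = 3x⁴ - 4x³ - 2x² + 3x + 3: f₀=17, f₁=52.6875, f₂=129, f₃=267.6875, f₄=495.
(h/2)·[f₀ + 2f₁ + 2f₂ + 2f₃ + f₄] = 0.25·(1410.75) = 352.6875.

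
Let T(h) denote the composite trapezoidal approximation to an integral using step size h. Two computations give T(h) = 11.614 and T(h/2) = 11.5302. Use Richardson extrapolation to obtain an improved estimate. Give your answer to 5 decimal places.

R = (4·T(h/2) − T(h)) / 3 = (4·11.5302 − 11.614)/3 = (34.5068)/3 = 11.50227.

11.50227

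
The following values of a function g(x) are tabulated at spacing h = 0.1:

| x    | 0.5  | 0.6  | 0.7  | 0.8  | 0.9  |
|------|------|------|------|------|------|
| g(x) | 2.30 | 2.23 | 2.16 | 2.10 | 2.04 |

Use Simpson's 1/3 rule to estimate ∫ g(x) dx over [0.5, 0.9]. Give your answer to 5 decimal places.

0.86600

h = 0.1, n = 4.
(h/3)·[y₀ + 4y₁ + 2y₂ + 4y₃ + y₄] = 0.033333·(25.98) = 0.86600.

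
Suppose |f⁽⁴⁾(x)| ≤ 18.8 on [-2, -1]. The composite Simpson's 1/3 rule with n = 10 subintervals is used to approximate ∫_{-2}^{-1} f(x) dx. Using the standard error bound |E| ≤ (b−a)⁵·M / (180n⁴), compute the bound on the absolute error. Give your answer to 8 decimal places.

0.00001044

|E| ≤ (1)⁵·18.8 / (180·10⁴) = 18.8/1800000 = 0.00001044.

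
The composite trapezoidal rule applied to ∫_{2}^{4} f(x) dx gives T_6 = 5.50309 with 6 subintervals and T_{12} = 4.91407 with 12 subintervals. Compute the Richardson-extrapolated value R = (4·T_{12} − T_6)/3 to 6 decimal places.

4.717730

R = (4·T_{12} − T_6) / 3 = (4·4.91407 − 5.50309)/3 = (14.15319)/3 = 4.717730.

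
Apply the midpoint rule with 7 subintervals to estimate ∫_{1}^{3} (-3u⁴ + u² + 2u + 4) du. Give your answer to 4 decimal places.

-119.4869

h = (3 − 1)/7 = 0.285714.
Midpoints m₁,…,m₇ = 1.142857, 1.428571, 1.714286, 2, 2.285714, 2.571429, 2.857143.
f(m₁)=2.473969, f(m₂)=-3.596835, f(m₃)=-15.541858, f(m₄)=-36, f(m₅)=-68.089963, f(m₆)=-115.410246, f(m₇)=-182.039150.
h·[f(m₁) + f(m₂) + f(m₃) + f(m₄) + f(m₅) + f(m₆) + f(m₇)] = 0.285714·(-418.204082) = -119.4869.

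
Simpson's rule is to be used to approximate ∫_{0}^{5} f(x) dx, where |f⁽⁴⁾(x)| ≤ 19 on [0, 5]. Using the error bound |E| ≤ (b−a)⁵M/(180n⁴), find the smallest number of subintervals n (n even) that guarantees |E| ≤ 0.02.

12

Need 59375/(180n⁴) ≤ 0.02.
n⁴ ≥ 59375/(180·0.02) = 16493.1 ⇒ n ≥ 11.3325, so the smallest even n is 12. (n must be even for Simpson's rule.)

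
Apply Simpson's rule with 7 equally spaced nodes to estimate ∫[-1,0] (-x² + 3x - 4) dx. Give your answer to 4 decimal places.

-5.8333

h = (0 − (-1))/6 = 0.166667.
Nodes x₀,…,x₆ = -1, -0.833333, -0.666667, -0.5, -0.333333, -0.166667, 0.
f(x) = -x² + 3x - 4: f₀=-8, f₁=-7.194444, f₂=-6.444444, f₃=-5.75, f₄=-5.111111, f₅=-4.527778, f₆=-4.
(h/3)·[f₀ + 4f₁ + 2f₂ + 4f₃ + 2f₄ + 4f₅ + f₆] = 0.055556·(-105) = -5.8333.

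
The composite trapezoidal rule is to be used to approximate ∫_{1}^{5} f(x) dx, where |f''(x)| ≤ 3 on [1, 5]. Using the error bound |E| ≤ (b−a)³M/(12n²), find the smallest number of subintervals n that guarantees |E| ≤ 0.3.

Need 192/(12n²) ≤ 0.3.
n² ≥ 192/(12·0.3) = 53.3333 ⇒ n ≥ 7.3030, so the smallest n is 8.

8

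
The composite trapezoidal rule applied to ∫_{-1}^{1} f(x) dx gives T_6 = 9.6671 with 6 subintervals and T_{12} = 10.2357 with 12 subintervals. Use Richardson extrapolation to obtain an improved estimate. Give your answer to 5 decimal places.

R = (4·T_{12} − T_6) / 3 = (4·10.2357 − 9.6671)/3 = (31.2757)/3 = 10.42523.

10.42523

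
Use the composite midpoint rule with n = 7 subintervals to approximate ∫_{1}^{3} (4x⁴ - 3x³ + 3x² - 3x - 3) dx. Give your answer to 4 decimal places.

h = (3 − 1)/7 = 0.285714.
Midpoints m₁,…,m₇ = 1.142857, 1.428571, 1.714286, 2, 2.285714, 2.571429, 2.857143.
f(m₁)=-0.164515, f(m₂)=6.750104, f(m₃)=20.105373, f(m₄)=43, f(m₅)=79.172428, f(m₆)=133.000833, f(m₇)=209.503124.
h·[f(m₁) + f(m₂) + f(m₃) + f(m₄) + f(m₅) + f(m₆) + f(m₇)] = 0.285714·(491.367347) = 140.3907.

140.3907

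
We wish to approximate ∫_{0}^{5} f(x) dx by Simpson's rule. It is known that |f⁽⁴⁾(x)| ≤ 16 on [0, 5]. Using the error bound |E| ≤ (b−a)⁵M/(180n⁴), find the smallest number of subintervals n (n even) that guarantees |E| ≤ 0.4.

Need 50000/(180n⁴) ≤ 0.4.
n⁴ ≥ 50000/(180·0.4) = 694.444 ⇒ n ≥ 5.1335, so the smallest even n is 6. (n must be even for Simpson's rule.)

6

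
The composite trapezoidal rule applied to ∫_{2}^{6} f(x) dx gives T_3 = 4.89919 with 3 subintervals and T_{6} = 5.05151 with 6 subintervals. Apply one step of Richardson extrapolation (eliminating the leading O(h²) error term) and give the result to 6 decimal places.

5.102283

R = (4·T_{6} − T_3) / 3 = (4·5.05151 − 4.89919)/3 = (15.30685)/3 = 5.102283.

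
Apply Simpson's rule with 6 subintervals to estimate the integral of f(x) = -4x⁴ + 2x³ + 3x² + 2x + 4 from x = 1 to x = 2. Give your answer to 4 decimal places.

h = (2 − 1)/6 = 0.166667.
Nodes x₀,…,x₆ = 1, 1.166667, 1.333333, 1.5, 1.666667, 1.833333, 2.
f(x) = -4x⁴ + 2x³ + 3x² + 2x + 4: f₀=7, f₁=6.182099, f₂=4.098765, f₃=0.25, f₄=-5.938272, f₅=-15.114198, f₆=-28.
(h/3)·[f₀ + 4f₁ + 2f₂ + 4f₃ + 2f₄ + 4f₅ + f₆] = 0.055556·(-59.407407) = -3.3004.

-3.3004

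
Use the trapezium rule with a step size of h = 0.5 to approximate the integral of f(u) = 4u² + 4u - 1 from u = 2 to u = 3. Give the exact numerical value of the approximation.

h = (3 − 2)/2 = 0.5.
Nodes u₀,…,u₂ = 2, 2.5, 3.
f(u) = 4u² + 4u - 1: f₀=23, f₁=34, f₂=47.
(h/2)·[f₀ + 2f₁ + f₂] = 0.25·(138) = 34.5.

34.5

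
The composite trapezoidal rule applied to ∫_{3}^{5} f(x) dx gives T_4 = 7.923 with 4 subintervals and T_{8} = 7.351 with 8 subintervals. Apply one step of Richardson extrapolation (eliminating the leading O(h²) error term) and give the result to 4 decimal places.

R = (4·T_{8} − T_4) / 3 = (4·7.351 − 7.923)/3 = (21.481)/3 = 7.1603.

7.1603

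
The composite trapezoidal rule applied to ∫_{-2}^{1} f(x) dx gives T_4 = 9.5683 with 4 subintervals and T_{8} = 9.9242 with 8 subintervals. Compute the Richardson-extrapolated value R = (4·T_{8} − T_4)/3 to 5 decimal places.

R = (4·T_{8} − T_4) / 3 = (4·9.9242 − 9.5683)/3 = (30.1285)/3 = 10.04283.

10.04283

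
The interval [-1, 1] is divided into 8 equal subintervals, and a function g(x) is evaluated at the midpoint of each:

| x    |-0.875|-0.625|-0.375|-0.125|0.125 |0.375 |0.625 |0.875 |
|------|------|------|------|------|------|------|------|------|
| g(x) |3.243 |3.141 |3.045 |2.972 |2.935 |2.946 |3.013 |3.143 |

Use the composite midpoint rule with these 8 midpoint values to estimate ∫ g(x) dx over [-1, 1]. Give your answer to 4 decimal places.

h = 0.25, n = 8.
h·[y(m₁) + y(m₂) + y(m₃) + y(m₄) + y(m₅) + y(m₆) + y(m₇) + y(m₈)] = 0.25·(24.438) = 6.1095.

6.1095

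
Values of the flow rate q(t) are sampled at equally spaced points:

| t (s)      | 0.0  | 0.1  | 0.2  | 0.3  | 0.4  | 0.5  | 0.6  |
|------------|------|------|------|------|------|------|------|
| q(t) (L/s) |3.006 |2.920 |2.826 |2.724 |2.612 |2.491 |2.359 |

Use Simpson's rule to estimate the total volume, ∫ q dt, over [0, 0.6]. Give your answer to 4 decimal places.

h = 0.1, n = 6.
(h/3)·[y₀ + 4y₁ + 2y₂ + 4y₃ + 2y₄ + 4y₅ + y₆] = 0.033333·(48.781) = 1.6260.

1.6260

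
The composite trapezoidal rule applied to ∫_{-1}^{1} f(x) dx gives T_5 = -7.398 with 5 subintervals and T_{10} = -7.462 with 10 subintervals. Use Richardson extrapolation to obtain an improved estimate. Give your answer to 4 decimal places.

-7.4833

R = (4·T_{10} − T_5) / 3 = (4·(-7.462) − (-7.398))/3 = (-22.450)/3 = -7.4833.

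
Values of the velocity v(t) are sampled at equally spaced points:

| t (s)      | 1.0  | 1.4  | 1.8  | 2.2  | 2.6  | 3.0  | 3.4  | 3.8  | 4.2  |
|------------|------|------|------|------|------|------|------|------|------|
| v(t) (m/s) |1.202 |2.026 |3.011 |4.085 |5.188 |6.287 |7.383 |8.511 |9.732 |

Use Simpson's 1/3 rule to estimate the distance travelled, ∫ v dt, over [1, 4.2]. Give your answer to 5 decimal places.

h = 0.4, n = 8.
(h/3)·[y₀ + 4y₁ + 2y₂ + 4y₃ + 2y₄ + 4y₅ + 2y₆ + 4y₇ + y₈] = 0.133333·(125.734) = 16.76453.

16.76453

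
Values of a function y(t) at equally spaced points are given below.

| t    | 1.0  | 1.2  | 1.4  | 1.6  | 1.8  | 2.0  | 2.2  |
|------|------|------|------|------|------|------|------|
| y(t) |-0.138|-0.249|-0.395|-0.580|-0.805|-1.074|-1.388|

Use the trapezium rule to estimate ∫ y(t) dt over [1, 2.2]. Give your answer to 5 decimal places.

h = 0.2, n = 6.
(h/2)·[y₀ + 2y₁ + 2y₂ + 2y₃ + 2y₄ + 2y₅ + y₆] = 0.1·(-7.732) = -0.77320.

-0.77320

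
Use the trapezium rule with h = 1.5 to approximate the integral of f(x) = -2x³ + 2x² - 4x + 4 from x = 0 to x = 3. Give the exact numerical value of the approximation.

-36.375

h = (3 − 0)/2 = 1.5.
Nodes x₀,…,x₂ = 0, 1.5, 3.
f(x) = -2x³ + 2x² - 4x + 4: f₀=4, f₁=-4.25, f₂=-44.
(h/2)·[f₀ + 2f₁ + f₂] = 0.75·(-48.5) = -36.375.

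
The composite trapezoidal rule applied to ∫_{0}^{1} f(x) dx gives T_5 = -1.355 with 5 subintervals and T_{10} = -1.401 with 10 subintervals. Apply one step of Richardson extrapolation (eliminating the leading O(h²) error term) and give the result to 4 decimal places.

-1.4163

R = (4·T_{10} − T_5) / 3 = (4·(-1.401) − (-1.355))/3 = (-4.249)/3 = -1.4163.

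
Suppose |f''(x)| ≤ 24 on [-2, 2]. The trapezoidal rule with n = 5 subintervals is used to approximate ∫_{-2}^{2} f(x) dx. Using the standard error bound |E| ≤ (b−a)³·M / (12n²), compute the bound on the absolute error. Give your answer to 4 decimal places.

5.1200

|E| ≤ (4)³·24 / (12·5²) = 1536/300 = 5.1200.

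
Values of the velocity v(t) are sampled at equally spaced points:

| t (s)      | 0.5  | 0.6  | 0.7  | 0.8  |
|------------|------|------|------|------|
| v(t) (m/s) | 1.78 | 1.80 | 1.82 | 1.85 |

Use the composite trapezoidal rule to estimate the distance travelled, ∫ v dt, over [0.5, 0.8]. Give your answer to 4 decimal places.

0.5435

h = 0.1, n = 3.
(h/2)·[y₀ + 2y₁ + 2y₂ + y₃] = 0.05·(10.87) = 0.5435.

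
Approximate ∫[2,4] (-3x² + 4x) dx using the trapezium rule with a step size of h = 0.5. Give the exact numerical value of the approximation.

-32.25

h = (4 − 2)/4 = 0.5.
Nodes x₀,…,x₄ = 2, 2.5, 3, 3.5, 4.
f(x) = -3x² + 4x: f₀=-4, f₁=-8.75, f₂=-15, f₃=-22.75, f₄=-32.
(h/2)·[f₀ + 2f₁ + 2f₂ + 2f₃ + f₄] = 0.25·(-129) = -32.25.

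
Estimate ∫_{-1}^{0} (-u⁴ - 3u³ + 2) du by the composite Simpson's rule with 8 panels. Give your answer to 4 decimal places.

h = (0 − (-1))/8 = 0.125.
Nodes u₀,…,u₈ = -1, -0.875, -0.75, -0.625, -0.5, -0.375, -0.25, -0.125, 0.
f(u) = -u⁴ - 3u³ + 2: f₀=4, f₁=3.423583984375, f₂=2.94921875, f₃=2.579833984375, f₄=2.3125, f₅=2.138427734375, f₆=2.04296875, f₇=2.005615234375, f₈=2.
(h/3)·[f₀ + 4f₁ + 2f₂ + 4f₃ + 2f₄ + 4f₅ + 2f₆ + 4f₇ + f₈] = 0.041667·(61.19921875) = 2.5500.

2.5500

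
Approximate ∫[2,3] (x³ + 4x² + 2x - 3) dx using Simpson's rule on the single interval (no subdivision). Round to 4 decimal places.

43.5833

S = (b−a)/6 · [f(2) + 4f(2.5) + f(3)] = 0.166667·[25 + 4·42.625 + 66] = 43.5833.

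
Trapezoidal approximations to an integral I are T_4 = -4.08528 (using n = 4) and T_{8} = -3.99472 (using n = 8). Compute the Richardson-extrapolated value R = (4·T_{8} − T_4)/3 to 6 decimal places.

-3.964533

R = (4·T_{8} − T_4) / 3 = (4·(-3.99472) − (-4.08528))/3 = (-11.89360)/3 = -3.964533.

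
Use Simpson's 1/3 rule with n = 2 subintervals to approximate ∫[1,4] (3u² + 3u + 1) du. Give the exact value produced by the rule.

h = (4 − 1)/2 = 1.5.
Nodes u₀,…,u₂ = 1, 2.5, 4.
f(u) = 3u² + 3u + 1: f₀=7, f₁=27.25, f₂=61.
(h/3)·[f₀ + 4f₁ + f₂] = 0.5·(177) = 88.5.

88.5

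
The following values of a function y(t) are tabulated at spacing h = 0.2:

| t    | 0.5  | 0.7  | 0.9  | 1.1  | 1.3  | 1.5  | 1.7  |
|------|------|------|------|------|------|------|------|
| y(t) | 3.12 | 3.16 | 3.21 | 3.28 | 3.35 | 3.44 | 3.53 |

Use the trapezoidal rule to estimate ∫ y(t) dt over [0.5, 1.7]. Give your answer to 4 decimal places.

3.9530

h = 0.2, n = 6.
(h/2)·[y₀ + 2y₁ + 2y₂ + 2y₃ + 2y₄ + 2y₅ + y₆] = 0.1·(39.53) = 3.9530.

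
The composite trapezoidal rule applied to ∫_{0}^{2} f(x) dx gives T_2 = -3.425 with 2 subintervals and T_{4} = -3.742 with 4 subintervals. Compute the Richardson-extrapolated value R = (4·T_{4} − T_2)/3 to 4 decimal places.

R = (4·T_{4} − T_2) / 3 = (4·(-3.742) − (-3.425))/3 = (-11.543)/3 = -3.8477.

-3.8477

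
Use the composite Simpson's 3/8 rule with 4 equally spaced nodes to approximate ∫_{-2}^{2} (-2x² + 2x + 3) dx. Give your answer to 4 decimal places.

1.3333

h = (2 − (-2))/3 = 1.333333.
Nodes x₀,…,x₃ = -2, -0.666667, 0.666667, 2.
f(x) = -2x² + 2x + 3: f₀=-9, f₁=0.777778, f₂=3.444444, f₃=-1.
(3h/8)·[f₀ + 3f₁ + 3f₂ + f₃] = 0.5·(2.666667) = 1.3333.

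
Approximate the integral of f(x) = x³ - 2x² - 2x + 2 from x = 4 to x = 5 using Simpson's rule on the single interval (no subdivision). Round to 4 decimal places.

S = (b−a)/6 · [f(4) + 4f(4.5) + f(5)] = 0.166667·[26 + 4·43.625 + 67] = 44.5833.

44.5833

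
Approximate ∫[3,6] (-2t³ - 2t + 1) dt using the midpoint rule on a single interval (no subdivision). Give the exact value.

-570.75

M = (b−a)·f(4.5) = 3·(-190.25) = -570.75.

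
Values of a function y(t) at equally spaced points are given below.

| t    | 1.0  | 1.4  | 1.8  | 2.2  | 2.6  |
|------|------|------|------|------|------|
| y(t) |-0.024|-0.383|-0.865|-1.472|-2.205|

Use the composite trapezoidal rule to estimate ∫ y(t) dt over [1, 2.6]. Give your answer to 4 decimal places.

h = 0.4, n = 4.
(h/2)·[y₀ + 2y₁ + 2y₂ + 2y₃ + y₄] = 0.2·(-7.669) = -1.5338.

-1.5338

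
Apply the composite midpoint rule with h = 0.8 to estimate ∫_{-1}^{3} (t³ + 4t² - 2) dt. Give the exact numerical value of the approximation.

h = (3 − (-1))/5 = 0.8.
Midpoints m₁,…,m₅ = -0.6, 0.2, 1, 1.8, 2.6.
f(m₁)=-0.776, f(m₂)=-1.832, f(m₃)=3, f(m₄)=16.792, f(m₅)=42.616.
h·[f(m₁) + f(m₂) + f(m₃) + f(m₄) + f(m₅)] = 0.8·(59.8) = 47.84.

47.84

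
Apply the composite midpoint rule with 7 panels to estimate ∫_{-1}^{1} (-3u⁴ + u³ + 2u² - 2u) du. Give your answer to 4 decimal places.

h = (1 − (-1))/7 = 0.285714.
Midpoints m₁,…,m₇ = -0.857143, -0.571429, -0.285714, 0, 0.285714, 0.571429, 0.857143.
f(m₁)=0.934611, f(m₂)=1.289463, f(m₃)=0.691379, f(m₄)=0, f(m₅)=-0.404831, f(m₆)=-0.623074, f(m₇)=-1.234486.
h·[f(m₁) + f(m₂) + f(m₃) + f(m₄) + f(m₅) + f(m₆) + f(m₇)] = 0.285714·(0.653061) = 0.1866.

0.1866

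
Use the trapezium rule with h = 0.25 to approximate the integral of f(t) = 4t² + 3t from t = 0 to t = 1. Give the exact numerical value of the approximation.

h = (1 − 0)/4 = 0.25.
Nodes t₀,…,t₄ = 0, 0.25, 0.5, 0.75, 1.
f(t) = 4t² + 3t: f₀=0, f₁=1, f₂=2.5, f₃=4.5, f₄=7.
(h/2)·[f₀ + 2f₁ + 2f₂ + 2f₃ + f₄] = 0.125·(23) = 2.875.

2.875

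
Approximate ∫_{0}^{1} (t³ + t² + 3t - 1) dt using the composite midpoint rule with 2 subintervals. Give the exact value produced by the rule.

1.03125

h = (1 − 0)/2 = 0.5.
Midpoints m₁,…,m₂ = 0.25, 0.75.
f(m₁)=-0.171875, f(m₂)=2.234375.
h·[f(m₁) + f(m₂)] = 0.5·(2.0625) = 1.03125.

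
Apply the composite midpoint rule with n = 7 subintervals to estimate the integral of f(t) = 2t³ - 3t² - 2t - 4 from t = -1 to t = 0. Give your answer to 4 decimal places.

-4.4898

h = (0 − (-1))/7 = 0.142857.
Midpoints m₁,…,m₇ = -0.928571, -0.785714, -0.642857, -0.5, -0.357143, -0.214286, -0.071429.
f(m₁)=-6.330904, f(m₂)=-5.250729, f(m₃)=-4.485423, f(m₄)=-4, f(m₅)=-3.759475, f(m₆)=-3.728863, f(m₇)=-3.873178.
h·[f(m₁) + f(m₂) + f(m₃) + f(m₄) + f(m₅) + f(m₆) + f(m₇)] = 0.142857·(-31.428571) = -4.4898.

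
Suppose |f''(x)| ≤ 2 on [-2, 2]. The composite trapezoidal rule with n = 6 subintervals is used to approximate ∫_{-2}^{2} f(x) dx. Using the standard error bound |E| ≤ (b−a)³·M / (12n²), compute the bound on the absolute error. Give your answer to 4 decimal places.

0.2963

|E| ≤ (4)³·2 / (12·6²) = 128/432 = 0.2963.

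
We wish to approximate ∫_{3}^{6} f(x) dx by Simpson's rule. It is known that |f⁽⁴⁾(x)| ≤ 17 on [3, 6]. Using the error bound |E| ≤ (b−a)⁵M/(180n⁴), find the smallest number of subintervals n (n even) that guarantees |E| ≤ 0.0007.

14

Need 4131/(180n⁴) ≤ 0.0007.
n⁴ ≥ 4131/(180·0.0007) = 32785.7 ⇒ n ≥ 13.4562, so the smallest even n is 14. (n must be even for Simpson's rule.)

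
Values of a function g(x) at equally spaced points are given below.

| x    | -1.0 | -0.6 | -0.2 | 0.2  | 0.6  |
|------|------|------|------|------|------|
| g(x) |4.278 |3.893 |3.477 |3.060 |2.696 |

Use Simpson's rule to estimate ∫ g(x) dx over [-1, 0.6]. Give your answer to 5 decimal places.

h = 0.4, n = 4.
(h/3)·[y₀ + 4y₁ + 2y₂ + 4y₃ + y₄] = 0.133333·(41.740) = 5.56533.

5.56533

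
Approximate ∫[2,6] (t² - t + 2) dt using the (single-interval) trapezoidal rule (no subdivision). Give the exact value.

T = (b−a)/2 · [f(2) + f(6)] = 2·[4 + 32] = 72.

72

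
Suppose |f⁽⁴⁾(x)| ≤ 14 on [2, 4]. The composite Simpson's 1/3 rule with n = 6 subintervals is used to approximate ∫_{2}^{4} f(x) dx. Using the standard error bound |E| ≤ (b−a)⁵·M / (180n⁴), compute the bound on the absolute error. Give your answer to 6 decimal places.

|E| ≤ (2)⁵·14 / (180·6⁴) = 448/233280 = 0.001920.

0.001920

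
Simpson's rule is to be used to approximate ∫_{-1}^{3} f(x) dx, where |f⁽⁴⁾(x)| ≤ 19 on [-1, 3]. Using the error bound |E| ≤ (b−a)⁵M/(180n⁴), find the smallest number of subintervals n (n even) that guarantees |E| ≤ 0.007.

12

Need 19456/(180n⁴) ≤ 0.007.
n⁴ ≥ 19456/(180·0.007) = 15441.3 ⇒ n ≥ 11.1473, so the smallest even n is 12. (n must be even for Simpson's rule.)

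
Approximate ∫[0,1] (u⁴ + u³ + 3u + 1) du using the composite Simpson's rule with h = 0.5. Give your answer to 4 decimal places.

h = (1 − 0)/2 = 0.5.
Nodes u₀,…,u₂ = 0, 0.5, 1.
f(u) = u⁴ + u³ + 3u + 1: f₀=1, f₁=2.6875, f₂=6.
(h/3)·[f₀ + 4f₁ + f₂] = 0.166667·(17.75) = 2.9583.

2.9583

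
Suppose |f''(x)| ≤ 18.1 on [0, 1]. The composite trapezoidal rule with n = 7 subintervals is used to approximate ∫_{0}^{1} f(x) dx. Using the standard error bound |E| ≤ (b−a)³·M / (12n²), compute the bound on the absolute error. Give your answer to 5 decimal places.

0.03078

|E| ≤ (1)³·18.1 / (12·7²) = 18.1/588 = 0.03078.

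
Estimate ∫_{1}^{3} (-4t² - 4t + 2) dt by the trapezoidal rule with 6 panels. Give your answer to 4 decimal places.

h = (3 − 1)/6 = 0.333333.
Nodes t₀,…,t₆ = 1, 1.333333, 1.666667, 2, 2.333333, 2.666667, 3.
f(t) = -4t² - 4t + 2: f₀=-6, f₁=-10.444444, f₂=-15.777778, f₃=-22, f₄=-29.111111, f₅=-37.111111, f₆=-46.
(h/2)·[f₀ + 2f₁ + 2f₂ + 2f₃ + 2f₄ + 2f₅ + f₆] = 0.166667·(-280.888889) = -46.8148.

-46.8148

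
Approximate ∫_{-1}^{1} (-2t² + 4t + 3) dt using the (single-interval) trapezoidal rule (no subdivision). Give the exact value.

T = (b−a)/2 · [f(-1) + f(1)] = 1·[(-3) + 5] = 2.

2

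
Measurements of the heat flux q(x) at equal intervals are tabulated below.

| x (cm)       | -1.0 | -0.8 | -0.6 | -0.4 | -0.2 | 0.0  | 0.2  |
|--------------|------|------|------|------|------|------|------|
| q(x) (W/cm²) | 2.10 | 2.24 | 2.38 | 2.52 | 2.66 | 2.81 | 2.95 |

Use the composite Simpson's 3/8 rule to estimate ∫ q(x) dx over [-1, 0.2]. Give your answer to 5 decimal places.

3.02700

h = 0.2, n = 6.
(3h/8)·[y₀ + 3y₁ + 3y₂ + 2y₃ + 3y₄ + 3y₅ + y₆] = 0.075·(40.36) = 3.02700.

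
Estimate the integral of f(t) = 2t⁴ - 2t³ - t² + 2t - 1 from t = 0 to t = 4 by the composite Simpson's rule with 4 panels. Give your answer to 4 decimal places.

h = (4 − 0)/4 = 1.
Nodes t₀,…,t₄ = 0, 1, 2, 3, 4.
f(t) = 2t⁴ - 2t³ - t² + 2t - 1: f₀=-1, f₁=0, f₂=15, f₃=104, f₄=375.
(h/3)·[f₀ + 4f₁ + 2f₂ + 4f₃ + f₄] = 0.333333·(820) = 273.3333.

273.3333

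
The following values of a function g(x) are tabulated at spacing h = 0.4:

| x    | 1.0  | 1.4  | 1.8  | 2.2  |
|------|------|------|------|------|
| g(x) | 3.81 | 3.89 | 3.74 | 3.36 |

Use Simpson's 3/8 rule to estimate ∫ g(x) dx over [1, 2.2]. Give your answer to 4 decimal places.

h = 0.4, n = 3.
(3h/8)·[y₀ + 3y₁ + 3y₂ + y₃] = 0.15·(30.06) = 4.5090.

4.5090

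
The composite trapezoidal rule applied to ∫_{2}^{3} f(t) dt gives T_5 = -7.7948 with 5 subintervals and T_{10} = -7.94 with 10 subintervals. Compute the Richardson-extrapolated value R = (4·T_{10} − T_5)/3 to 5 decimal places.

-7.98840

R = (4·T_{10} − T_5) / 3 = (4·(-7.94) − (-7.7948))/3 = (-23.9652)/3 = -7.98840.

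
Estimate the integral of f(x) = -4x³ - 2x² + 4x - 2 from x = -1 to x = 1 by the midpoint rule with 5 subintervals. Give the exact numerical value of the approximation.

-5.28

h = (1 − (-1))/5 = 0.4.
Midpoints m₁,…,m₅ = -0.8, -0.4, 0, 0.4, 0.8.
f(m₁)=-4.432, f(m₂)=-3.664, f(m₃)=-2, f(m₄)=-0.976, f(m₅)=-2.128.
h·[f(m₁) + f(m₂) + f(m₃) + f(m₄) + f(m₅)] = 0.4·(-13.2) = -5.28.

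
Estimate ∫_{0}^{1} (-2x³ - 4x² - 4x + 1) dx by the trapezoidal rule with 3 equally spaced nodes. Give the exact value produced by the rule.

h = (1 − 0)/2 = 0.5.
Nodes x₀,…,x₂ = 0, 0.5, 1.
f(x) = -2x³ - 4x² - 4x + 1: f₀=1, f₁=-2.25, f₂=-9.
(h/2)·[f₀ + 2f₁ + f₂] = 0.25·(-12.5) = -3.125.

-3.125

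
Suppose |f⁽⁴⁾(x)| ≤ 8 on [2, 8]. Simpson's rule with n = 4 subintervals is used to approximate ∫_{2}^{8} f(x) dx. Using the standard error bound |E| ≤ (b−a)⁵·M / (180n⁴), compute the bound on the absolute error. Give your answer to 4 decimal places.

|E| ≤ (6)⁵·8 / (180·4⁴) = 62208/46080 = 1.3500.

1.3500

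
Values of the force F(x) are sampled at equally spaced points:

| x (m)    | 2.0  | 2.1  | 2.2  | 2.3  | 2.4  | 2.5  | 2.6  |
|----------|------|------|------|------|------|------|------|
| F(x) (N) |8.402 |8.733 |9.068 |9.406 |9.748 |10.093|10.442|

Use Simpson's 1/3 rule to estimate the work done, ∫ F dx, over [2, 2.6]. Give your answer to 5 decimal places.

5.64680

h = 0.1, n = 6.
(h/3)·[y₀ + 4y₁ + 2y₂ + 4y₃ + 2y₄ + 4y₅ + y₆] = 0.033333·(169.404) = 5.64680.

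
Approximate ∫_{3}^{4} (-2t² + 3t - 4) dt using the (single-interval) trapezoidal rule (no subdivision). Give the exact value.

T = (b−a)/2 · [f(3) + f(4)] = 0.5·[(-13) + (-24)] = -18.5.

-18.5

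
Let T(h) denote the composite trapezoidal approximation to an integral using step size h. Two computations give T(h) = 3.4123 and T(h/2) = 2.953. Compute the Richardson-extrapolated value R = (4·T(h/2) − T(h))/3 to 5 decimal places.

R = (4·T(h/2) − T(h)) / 3 = (4·2.953 − 3.4123)/3 = (8.3997)/3 = 2.79990.

2.79990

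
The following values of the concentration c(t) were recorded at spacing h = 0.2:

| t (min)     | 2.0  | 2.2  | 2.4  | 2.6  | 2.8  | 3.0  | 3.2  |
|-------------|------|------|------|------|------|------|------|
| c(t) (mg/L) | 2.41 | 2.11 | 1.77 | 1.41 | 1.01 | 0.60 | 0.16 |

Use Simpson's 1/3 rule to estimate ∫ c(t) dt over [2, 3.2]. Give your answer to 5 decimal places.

1.64067

h = 0.2, n = 6.
(h/3)·[y₀ + 4y₁ + 2y₂ + 4y₃ + 2y₄ + 4y₅ + y₆] = 0.066667·(24.61) = 1.64067.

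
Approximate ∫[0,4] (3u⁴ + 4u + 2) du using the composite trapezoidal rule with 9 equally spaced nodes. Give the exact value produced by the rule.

670.375

h = (4 − 0)/8 = 0.5.
Nodes u₀,…,u₈ = 0, 0.5, 1, 1.5, 2, 2.5, 3, 3.5, 4.
f(u) = 3u⁴ + 4u + 2: f₀=2, f₁=4.1875, f₂=9, f₃=23.1875, f₄=58, f₅=129.1875, f₆=257, f₇=466.1875, f₈=786.
(h/2)·[f₀ + 2f₁ + 2f₂ + 2f₃ + 2f₄ + 2f₅ + 2f₆ + 2f₇ + f₈] = 0.25·(2681.5) = 670.375.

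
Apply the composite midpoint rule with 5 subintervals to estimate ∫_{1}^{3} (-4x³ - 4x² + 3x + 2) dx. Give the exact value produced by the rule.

-97.92

h = (3 − 1)/5 = 0.4.
Midpoints m₁,…,m₅ = 1.2, 1.6, 2, 2.4, 2.8.
f(m₁)=-7.072, f(m₂)=-19.824, f(m₃)=-40, f(m₄)=-69.136, f(m₅)=-108.768.
h·[f(m₁) + f(m₂) + f(m₃) + f(m₄) + f(m₅)] = 0.4·(-244.8) = -97.92.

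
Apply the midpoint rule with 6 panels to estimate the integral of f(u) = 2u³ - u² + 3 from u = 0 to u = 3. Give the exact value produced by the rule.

h = (3 − 0)/6 = 0.5.
Midpoints m₁,…,m₆ = 0.25, 0.75, 1.25, 1.75, 2.25, 2.75.
f(m₁)=2.96875, f(m₂)=3.28125, f(m₃)=5.34375, f(m₄)=10.65625, f(m₅)=20.71875, f(m₆)=37.03125.
h·[f(m₁) + f(m₂) + f(m₃) + f(m₄) + f(m₅) + f(m₆)] = 0.5·(80) = 40.

40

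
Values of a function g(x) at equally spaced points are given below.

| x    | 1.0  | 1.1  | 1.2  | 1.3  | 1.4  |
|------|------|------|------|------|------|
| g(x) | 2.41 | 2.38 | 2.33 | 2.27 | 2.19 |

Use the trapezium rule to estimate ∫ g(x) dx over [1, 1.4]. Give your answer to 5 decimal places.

0.92800

h = 0.1, n = 4.
(h/2)·[y₀ + 2y₁ + 2y₂ + 2y₃ + y₄] = 0.05·(18.56) = 0.92800.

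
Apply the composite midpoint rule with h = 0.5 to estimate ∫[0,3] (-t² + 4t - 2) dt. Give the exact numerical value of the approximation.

3.0625

h = (3 − 0)/6 = 0.5.
Midpoints m₁,…,m₆ = 0.25, 0.75, 1.25, 1.75, 2.25, 2.75.
f(m₁)=-1.0625, f(m₂)=0.4375, f(m₃)=1.4375, f(m₄)=1.9375, f(m₅)=1.9375, f(m₆)=1.4375.
h·[f(m₁) + f(m₂) + f(m₃) + f(m₄) + f(m₅) + f(m₆)] = 0.5·(6.125) = 3.0625.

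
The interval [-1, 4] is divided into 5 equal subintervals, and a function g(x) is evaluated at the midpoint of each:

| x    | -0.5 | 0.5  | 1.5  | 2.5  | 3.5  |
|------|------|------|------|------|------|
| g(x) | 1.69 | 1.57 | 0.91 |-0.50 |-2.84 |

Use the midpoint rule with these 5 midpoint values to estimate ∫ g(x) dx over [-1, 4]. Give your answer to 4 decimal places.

h = 1, n = 5.
h·[y(m₁) + y(m₂) + y(m₃) + y(m₄) + y(m₅)] = 1·(0.83) = 0.8300.

0.8300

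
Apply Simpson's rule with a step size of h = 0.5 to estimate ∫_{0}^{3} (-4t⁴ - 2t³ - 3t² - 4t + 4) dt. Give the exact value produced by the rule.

h = (3 − 0)/6 = 0.5.
Nodes t₀,…,t₆ = 0, 0.5, 1, 1.5, 2, 2.5, 3.
f(t) = -4t⁴ - 2t³ - 3t² - 4t + 4: f₀=4, f₁=0.75, f₂=-9, f₃=-35.75, f₄=-96, f₅=-212.25, f₆=-413.
(h/3)·[f₀ + 4f₁ + 2f₂ + 4f₃ + 2f₄ + 4f₅ + f₆] = 0.166667·(-1608) = -268.

-268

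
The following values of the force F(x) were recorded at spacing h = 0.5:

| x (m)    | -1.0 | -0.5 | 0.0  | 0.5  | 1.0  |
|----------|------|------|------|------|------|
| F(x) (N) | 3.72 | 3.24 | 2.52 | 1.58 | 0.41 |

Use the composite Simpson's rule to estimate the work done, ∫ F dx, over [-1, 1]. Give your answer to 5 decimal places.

h = 0.5, n = 4.
(h/3)·[y₀ + 4y₁ + 2y₂ + 4y₃ + y₄] = 0.166667·(28.45) = 4.74167.

4.74167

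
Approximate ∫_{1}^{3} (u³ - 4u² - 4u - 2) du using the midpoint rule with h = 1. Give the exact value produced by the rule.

-35

h = (3 − 1)/2 = 1.
Midpoints m₁,…,m₂ = 1.5, 2.5.
f(m₁)=-13.625, f(m₂)=-21.375.
h·[f(m₁) + f(m₂)] = 1·(-35) = -35.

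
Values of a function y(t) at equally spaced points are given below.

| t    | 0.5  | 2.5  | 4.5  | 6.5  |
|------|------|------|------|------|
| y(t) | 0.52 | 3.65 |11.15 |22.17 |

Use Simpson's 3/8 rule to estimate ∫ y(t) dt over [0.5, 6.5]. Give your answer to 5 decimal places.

h = 2, n = 3.
(3h/8)·[y₀ + 3y₁ + 3y₂ + y₃] = 0.75·(67.09) = 50.31750.

50.31750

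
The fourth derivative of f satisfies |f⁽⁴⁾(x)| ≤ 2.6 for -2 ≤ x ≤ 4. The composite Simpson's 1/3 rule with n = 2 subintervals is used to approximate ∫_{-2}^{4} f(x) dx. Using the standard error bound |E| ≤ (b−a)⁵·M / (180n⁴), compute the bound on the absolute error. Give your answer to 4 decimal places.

7.0200

|E| ≤ (6)⁵·2.6 / (180·2⁴) = 20217.6/2880 = 7.0200.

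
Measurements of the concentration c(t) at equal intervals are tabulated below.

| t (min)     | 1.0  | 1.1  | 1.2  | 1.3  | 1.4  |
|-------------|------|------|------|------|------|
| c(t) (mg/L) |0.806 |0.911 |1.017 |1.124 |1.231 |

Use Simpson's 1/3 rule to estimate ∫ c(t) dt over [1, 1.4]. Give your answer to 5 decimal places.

0.40703

h = 0.1, n = 4.
(h/3)·[y₀ + 4y₁ + 2y₂ + 4y₃ + y₄] = 0.033333·(12.211) = 0.40703.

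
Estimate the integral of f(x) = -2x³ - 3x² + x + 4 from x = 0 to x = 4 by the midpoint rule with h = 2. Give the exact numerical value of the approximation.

-148

h = (4 − 0)/2 = 2.
Midpoints m₁,…,m₂ = 1, 3.
f(m₁)=0, f(m₂)=-74.
h·[f(m₁) + f(m₂)] = 2·(-74) = -148.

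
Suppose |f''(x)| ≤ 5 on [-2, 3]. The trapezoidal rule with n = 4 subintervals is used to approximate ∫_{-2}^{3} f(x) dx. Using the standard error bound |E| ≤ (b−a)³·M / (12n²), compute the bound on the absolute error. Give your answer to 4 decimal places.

|E| ≤ (5)³·5 / (12·4²) = 625/192 = 3.2552.

3.2552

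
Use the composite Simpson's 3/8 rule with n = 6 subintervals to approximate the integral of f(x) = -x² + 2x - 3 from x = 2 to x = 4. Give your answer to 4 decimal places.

h = (4 − 2)/6 = 0.333333.
Nodes x₀,…,x₆ = 2, 2.333333, 2.666667, 3, 3.333333, 3.666667, 4.
f(x) = -x² + 2x - 3: f₀=-3, f₁=-3.777778, f₂=-4.777778, f₃=-6, f₄=-7.444444, f₅=-9.111111, f₆=-11.
(3h/8)·[f₀ + 3f₁ + 3f₂ + 2f₃ + 3f₄ + 3f₅ + f₆] = 0.125·(-101.333333) = -12.6667.

-12.6667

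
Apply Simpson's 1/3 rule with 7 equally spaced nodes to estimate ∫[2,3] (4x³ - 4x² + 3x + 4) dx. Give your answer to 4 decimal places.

h = (3 − 2)/6 = 0.166667.
Nodes x₀,…,x₆ = 2, 2.166667, 2.333333, 2.5, 2.666667, 2.833333, 3.
f(x) = 4x³ - 4x² + 3x + 4: f₀=26, f₁=32.407407, f₂=40.037037, f₃=49, f₄=59.407407, f₅=71.370370, f₆=85.
(h/3)·[f₀ + 4f₁ + 2f₂ + 4f₃ + 2f₄ + 4f₅ + f₆] = 0.055556·(921) = 51.1667.

51.1667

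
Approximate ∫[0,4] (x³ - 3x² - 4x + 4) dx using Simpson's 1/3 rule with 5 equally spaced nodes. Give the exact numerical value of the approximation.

-16

h = (4 − 0)/4 = 1.
Nodes x₀,…,x₄ = 0, 1, 2, 3, 4.
f(x) = x³ - 3x² - 4x + 4: f₀=4, f₁=-2, f₂=-8, f₃=-8, f₄=4.
(h/3)·[f₀ + 4f₁ + 2f₂ + 4f₃ + f₄] = 0.333333·(-48) = -16.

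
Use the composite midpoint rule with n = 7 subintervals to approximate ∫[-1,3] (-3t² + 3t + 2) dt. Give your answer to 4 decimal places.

h = (3 − (-1))/7 = 0.571429.
Midpoints m₁,…,m₇ = -0.714286, -0.142857, 0.428571, 1, 1.571429, 2.142857, 2.714286.
f(m₁)=-1.673469, f(m₂)=1.510204, f(m₃)=2.734694, f(m₄)=2, f(m₅)=-0.693878, f(m₆)=-5.346939, f(m₇)=-11.959184.
h·[f(m₁) + f(m₂) + f(m₃) + f(m₄) + f(m₅) + f(m₆) + f(m₇)] = 0.571429·(-13.428571) = -7.6735.

-7.6735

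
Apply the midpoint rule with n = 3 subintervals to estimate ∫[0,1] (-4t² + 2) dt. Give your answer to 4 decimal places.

h = (1 − 0)/3 = 0.333333.
Midpoints m₁,…,m₃ = 0.166667, 0.5, 0.833333.
f(m₁)=1.888889, f(m₂)=1, f(m₃)=-0.777778.
h·[f(m₁) + f(m₂) + f(m₃)] = 0.333333·(2.111111) = 0.7037.

0.7037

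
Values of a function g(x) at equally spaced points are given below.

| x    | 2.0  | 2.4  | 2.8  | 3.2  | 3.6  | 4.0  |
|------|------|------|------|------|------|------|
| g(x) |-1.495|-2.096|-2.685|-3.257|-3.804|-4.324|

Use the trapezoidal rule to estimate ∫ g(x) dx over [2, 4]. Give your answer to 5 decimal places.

-5.90060

h = 0.4, n = 5.
(h/2)·[y₀ + 2y₁ + 2y₂ + 2y₃ + 2y₄ + y₅] = 0.2·(-29.503) = -5.90060.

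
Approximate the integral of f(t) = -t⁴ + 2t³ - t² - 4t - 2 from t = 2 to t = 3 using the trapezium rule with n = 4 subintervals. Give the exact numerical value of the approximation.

-28.283203125

h = (3 − 2)/4 = 0.25.
Nodes t₀,…,t₄ = 2, 2.25, 2.5, 2.75, 3.
f(t) = -t⁴ + 2t³ - t² - 4t - 2: f₀=-14, f₁=-18.91015625, f₂=-26.0625, f₃=-36.16015625, f₄=-50.
(h/2)·[f₀ + 2f₁ + 2f₂ + 2f₃ + f₄] = 0.125·(-226.265625) = -28.283203125.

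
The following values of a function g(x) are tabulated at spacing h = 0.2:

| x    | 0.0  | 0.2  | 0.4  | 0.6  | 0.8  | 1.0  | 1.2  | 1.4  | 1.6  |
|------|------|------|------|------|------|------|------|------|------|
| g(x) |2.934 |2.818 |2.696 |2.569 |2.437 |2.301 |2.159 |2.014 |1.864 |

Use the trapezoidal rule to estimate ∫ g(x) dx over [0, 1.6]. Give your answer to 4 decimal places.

h = 0.2, n = 8.
(h/2)·[y₀ + 2y₁ + 2y₂ + 2y₃ + 2y₄ + 2y₅ + 2y₆ + 2y₇ + y₈] = 0.1·(38.786) = 3.8786.

3.8786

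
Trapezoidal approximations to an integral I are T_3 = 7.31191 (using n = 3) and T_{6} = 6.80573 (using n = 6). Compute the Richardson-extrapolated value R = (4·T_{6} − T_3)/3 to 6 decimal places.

6.637003

R = (4·T_{6} − T_3) / 3 = (4·6.80573 − 7.31191)/3 = (19.91101)/3 = 6.637003.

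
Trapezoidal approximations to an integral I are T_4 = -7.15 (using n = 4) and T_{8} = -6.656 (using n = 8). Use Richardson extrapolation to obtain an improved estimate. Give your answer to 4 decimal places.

-6.4913

R = (4·T_{8} − T_4) / 3 = (4·(-6.656) − (-7.15))/3 = (-19.474)/3 = -6.4913.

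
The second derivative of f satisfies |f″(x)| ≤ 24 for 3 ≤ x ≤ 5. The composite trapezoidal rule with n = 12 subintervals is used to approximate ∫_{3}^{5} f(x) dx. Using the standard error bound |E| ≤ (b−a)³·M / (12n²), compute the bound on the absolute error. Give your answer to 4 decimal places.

0.1111

|E| ≤ (2)³·24 / (12·12²) = 192/1728 = 0.1111.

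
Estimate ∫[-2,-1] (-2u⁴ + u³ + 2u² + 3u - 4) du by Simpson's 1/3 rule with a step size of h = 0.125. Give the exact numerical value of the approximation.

h = (-1 − (-2))/8 = 0.125.
Nodes u₀,…,u₈ = -2, -1.875, -1.75, -1.625, -1.5, -1.375, -1.25, -1.125, -1.
f(u) = -2u⁴ + u³ + 2u² + 3u - 4: f₀=-42, f₁=-33.90478515625, f₂=-27.2421875, f₃=-21.83056640625, f₄=-17.5, f₅=-14.09228515625, f₆=-11.4609375, f₇=-9.47119140625, f₈=-8.
(h/3)·[f₀ + 4f₁ + 2f₂ + 4f₃ + 2f₄ + 4f₅ + 2f₆ + 4f₇ + f₈] = 0.041667·(-479.6015625) = -19.9833984375.

-19.9833984375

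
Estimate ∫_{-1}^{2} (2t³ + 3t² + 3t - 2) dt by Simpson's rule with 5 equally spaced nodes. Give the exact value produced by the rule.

15

h = (2 − (-1))/4 = 0.75.
Nodes t₀,…,t₄ = -1, -0.25, 0.5, 1.25, 2.
f(t) = 2t³ + 3t² + 3t - 2: f₀=-4, f₁=-2.59375, f₂=0.5, f₃=10.34375, f₄=32.
(h/3)·[f₀ + 4f₁ + 2f₂ + 4f₃ + f₄] = 0.25·(60) = 15.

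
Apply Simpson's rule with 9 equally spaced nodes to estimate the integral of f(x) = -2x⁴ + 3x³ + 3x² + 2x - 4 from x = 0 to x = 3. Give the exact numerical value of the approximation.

-12.4658203125

h = (3 − 0)/8 = 0.375.
Nodes x₀,…,x₈ = 0, 0.375, 0.75, 1.125, 1.5, 1.875, 2.25, 2.625, 3.
f(x) = -2x⁴ + 3x³ + 3x² + 2x - 4: f₀=-4, f₁=-2.70947265625, f₂=-0.1796875, f₃=3.11474609375, f₄=5.75, f₅=5.35302734375, f₆=-1.3984375, f₇=-18.77587890625, f₈=-52.
(h/3)·[f₀ + 4f₁ + 2f₂ + 4f₃ + 2f₄ + 4f₅ + 2f₆ + 4f₇ + f₈] = 0.125·(-99.7265625) = -12.4658203125.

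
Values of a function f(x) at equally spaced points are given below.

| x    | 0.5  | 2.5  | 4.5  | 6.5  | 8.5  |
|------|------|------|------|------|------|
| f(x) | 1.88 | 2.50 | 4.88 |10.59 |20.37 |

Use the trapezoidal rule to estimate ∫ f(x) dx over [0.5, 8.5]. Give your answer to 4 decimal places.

58.1900

h = 2, n = 4.
(h/2)·[y₀ + 2y₁ + 2y₂ + 2y₃ + y₄] = 1·(58.19) = 58.1900.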